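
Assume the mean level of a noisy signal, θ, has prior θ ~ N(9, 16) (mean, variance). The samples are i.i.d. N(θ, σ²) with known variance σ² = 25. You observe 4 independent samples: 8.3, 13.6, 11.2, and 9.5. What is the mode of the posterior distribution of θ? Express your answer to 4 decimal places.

n = 4; x̄ = (8.3 + 13.6 + 11.2 + 9.5)/4 = 42.6/4 = 10.65.
For a Normal prior and Normal likelihood with known variance, the posterior is Normal; its mode equals its mean, the precision-weighted average.
Prior precision 1/σ₀² = 1/16 = 0.0625; data precision n/σ² = 4/25 = 0.16.
θ̂ = (0.0625·9 + 0.16·10.65) / (0.0625 + 0.16) = 2.2665/0.2225 = 4533/445 ≈ 10.1865.

θ̂_MAP = 10.1865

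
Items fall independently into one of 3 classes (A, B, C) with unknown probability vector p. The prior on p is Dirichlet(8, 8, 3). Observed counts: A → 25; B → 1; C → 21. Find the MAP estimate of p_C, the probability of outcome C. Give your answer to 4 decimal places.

The posterior is Dirichlet(αᵢ + nᵢ) = Dirichlet(33, 9, 24).
For a Dirichlet(a₁,…,a_K) with all aᵢ > 1, the mode has j-th component (aⱼ − 1)/(Σaᵢ − K).
Here Σaᵢ = 66 and K = 3, so p_C = (24 − 1)/(66 − 3) = 23/63 ≈ 0.3651.

MAP estimate of p_C = 0.3651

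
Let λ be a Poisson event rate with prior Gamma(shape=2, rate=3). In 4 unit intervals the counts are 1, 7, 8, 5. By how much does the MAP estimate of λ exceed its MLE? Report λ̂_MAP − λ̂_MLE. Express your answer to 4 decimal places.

MAP − MLE = -2.1071

Σxᵢ = 21. Posterior is Gamma(23, 7); MAP = (23−1)/7 = 22/7 ≈ 3.14286.
MLE = x̄ = 21/4 ≈ 5.25000.
Difference = 22/7 − 21/4 = -59/28 ≈ -2.1071.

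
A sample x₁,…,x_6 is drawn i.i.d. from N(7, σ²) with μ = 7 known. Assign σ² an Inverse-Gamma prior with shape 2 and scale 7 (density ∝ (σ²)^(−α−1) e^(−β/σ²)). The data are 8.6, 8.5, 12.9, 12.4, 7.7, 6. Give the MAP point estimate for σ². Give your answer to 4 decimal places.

Sum of squared deviations about the known mean: SS = (8.6−7)² + (8.5−7)² + (12.9−7)² + (12.4−7)² + (7.7−7)² + (6−7)² = 70.27.
The Normal likelihood contributes (σ²)^(−n/2) exp(−SS/(2σ²)), so the posterior is Inverse-Gamma(α + n/2, β + SS/2) = Inverse-Gamma(5, 42.135).
The mode of Inverse-Gamma(a, b) is b/(a+1) = 42.135/6 ≈ 7.0225.

σ̂²_MAP = 7.0225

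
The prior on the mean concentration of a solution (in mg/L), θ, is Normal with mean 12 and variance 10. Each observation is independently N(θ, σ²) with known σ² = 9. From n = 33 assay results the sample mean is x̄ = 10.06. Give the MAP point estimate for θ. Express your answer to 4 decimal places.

n = 33, x̄ = 10.06.
For a Normal prior and Normal likelihood with known variance, the posterior is Normal; its mode equals its mean, the precision-weighted average.
Prior precision 1/σ₀² = 1/10 = 0.1; data precision n/σ² = 33/9 = 11/3.
θ̂ = (0.1·12 + (11/3)·10.06) / (0.1 + 11/3) = (5713/150)/(113/30) = 5713/565 ≈ 10.1115.

θ̂_MAP = 10.1115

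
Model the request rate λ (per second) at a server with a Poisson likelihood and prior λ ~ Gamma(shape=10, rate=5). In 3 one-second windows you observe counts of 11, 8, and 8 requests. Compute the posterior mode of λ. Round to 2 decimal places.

λ̂_MAP = 4.50

Σxᵢ = 11+8+8 = 27, with n = 3.
Posterior ∝ λ^9e^(−5λ) · λ^27e^(−3λ) = λ^36e^(−8λ), i.e. Gamma(shape=37, rate=8).
The mode of a Gamma(a, b) with a ≥ 1 (shape–rate) is (a−1)/b = 36/8 ≈ 4.50.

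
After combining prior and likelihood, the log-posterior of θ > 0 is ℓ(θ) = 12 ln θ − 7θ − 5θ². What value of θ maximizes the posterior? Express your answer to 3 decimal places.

ℓ'(θ) = 12/θ − 7 − 10θ. Setting this to zero and multiplying by θ: 10θ² + 7θ − 12 = 0.
θ = (−7 + √(7² + 4·10·12)) / (2·10) = (−7 + √529) / 20 = (−7 + 23)/20 = 4/5.
ℓ''(θ) = −12/θ² − 10 < 0, confirming a maximum.

θ̂_MAP = 0.800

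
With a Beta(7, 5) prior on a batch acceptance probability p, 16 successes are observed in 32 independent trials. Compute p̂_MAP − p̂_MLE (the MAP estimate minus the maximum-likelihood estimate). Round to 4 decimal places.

MAP − MLE = 0.0238

Posterior is Beta(23, 21); MAP = (23−1)/(44−2) = 22/42 ≈ 0.52381.
MLE ignores the prior: p̂_MLE = k/n = 16/32 ≈ 0.50000.
Difference = 22/42 − 16/32 = 1/42 ≈ 0.0238.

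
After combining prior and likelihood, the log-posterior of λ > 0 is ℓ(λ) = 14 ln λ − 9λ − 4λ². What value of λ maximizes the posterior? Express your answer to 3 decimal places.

ℓ'(λ) = 14/λ − 9 − 8λ. Setting this to zero and multiplying by λ: 8λ² + 9λ − 14 = 0.
λ = (−9 + √(9² + 4·8·14)) / (2·8) = (−9 + √529) / 16 = (−9 + 23)/16 = 7/8.
ℓ''(λ) = −14/λ² − 8 < 0, confirming a maximum.

λ̂_MAP = 0.875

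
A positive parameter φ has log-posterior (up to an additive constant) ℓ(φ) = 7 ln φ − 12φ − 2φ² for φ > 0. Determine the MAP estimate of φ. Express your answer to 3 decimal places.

ℓ'(φ) = 7/φ − 12 − 4φ. Setting this to zero and multiplying by φ: 4φ² + 12φ − 7 = 0.
φ = (−12 + √(12² + 4·4·7)) / (2·4) = (−12 + √256) / 8 = (−12 + 16)/8 = 1/2.
ℓ''(φ) = −7/φ² − 4 < 0, confirming a maximum.

φ̂_MAP = 0.500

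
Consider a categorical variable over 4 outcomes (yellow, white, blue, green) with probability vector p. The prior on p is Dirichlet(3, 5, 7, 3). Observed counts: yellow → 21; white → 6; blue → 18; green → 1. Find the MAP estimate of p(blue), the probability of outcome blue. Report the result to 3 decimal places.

MAP estimate of p(blue) = 0.400

The posterior is Dirichlet(αᵢ + nᵢ) = Dirichlet(24, 11, 25, 4).
For a Dirichlet(a₁,…,a_K) with all aᵢ > 1, the mode has j-th component (aⱼ − 1)/(Σaᵢ − K).
Here Σaᵢ = 64 and K = 4, so p(blue) = (25 − 1)/(64 − 4) = 24/60 ≈ 0.400.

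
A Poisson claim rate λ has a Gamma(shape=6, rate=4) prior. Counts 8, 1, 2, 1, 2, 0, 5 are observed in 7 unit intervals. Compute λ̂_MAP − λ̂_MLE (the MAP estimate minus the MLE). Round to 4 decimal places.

MAP − MLE = -0.5325

Σxᵢ = 19. Posterior is Gamma(25, 11); MAP = (25−1)/11 = 24/11 ≈ 2.18182.
MLE = x̄ = 19/7 ≈ 2.71429.
Difference = 24/11 − 19/7 = -41/77 ≈ -0.5325.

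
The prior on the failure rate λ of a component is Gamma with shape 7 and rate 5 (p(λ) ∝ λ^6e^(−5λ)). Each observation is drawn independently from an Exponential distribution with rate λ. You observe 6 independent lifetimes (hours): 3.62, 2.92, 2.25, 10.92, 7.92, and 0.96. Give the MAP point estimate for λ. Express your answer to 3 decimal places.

λ̂_MAP = 0.357

The Exponential(rate=λ) likelihood is ∝ λ^n e^(−λΣtᵢ). Here n = 6 and Σtᵢ = 3.62 + 2.92 + 2.25 + 10.92 + 7.92 + 0.96 = 28.59.
Posterior ∝ λ^6e^(−5λ) · λ^6e^(−28.59λ) = λ^12e^(−33.59λ), i.e. Gamma(13, 33.59).
Mode = (a−1)/b = 12/33.59 ≈ 0.357.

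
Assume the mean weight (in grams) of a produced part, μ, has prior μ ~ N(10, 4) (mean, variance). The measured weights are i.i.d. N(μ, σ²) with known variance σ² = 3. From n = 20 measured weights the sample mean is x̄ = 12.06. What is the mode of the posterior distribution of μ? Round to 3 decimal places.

n = 20, x̄ = 12.06.
For a Normal prior and Normal likelihood with known variance, the posterior is Normal; its mode equals its mean, the precision-weighted average.
Prior precision 1/σ₀² = 1/4 = 0.25; data precision n/σ² = 20/3.
μ̂ = (0.25·10 + (20/3)·12.06) / (0.25 + 20/3) = 82.9/(83/12) = 4974/415 ≈ 11.986.

μ̂_MAP = 11.986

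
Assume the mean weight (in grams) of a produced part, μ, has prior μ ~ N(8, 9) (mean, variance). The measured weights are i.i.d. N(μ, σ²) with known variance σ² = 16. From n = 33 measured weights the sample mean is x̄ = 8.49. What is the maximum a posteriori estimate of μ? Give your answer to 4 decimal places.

μ̂_MAP = 8.4650

n = 33, x̄ = 8.49.
For a Normal prior and Normal likelihood with known variance, the posterior is Normal; its mode equals its mean, the precision-weighted average.
Prior precision 1/σ₀² = 1/9; data precision n/σ² = 33/16 = 2.0625.
μ̂ = ((1/9)·8 + 2.0625·8.49) / (1/9 + 2.0625) = (264953/14400)/(313/144) = 264953/31300 ≈ 8.4650.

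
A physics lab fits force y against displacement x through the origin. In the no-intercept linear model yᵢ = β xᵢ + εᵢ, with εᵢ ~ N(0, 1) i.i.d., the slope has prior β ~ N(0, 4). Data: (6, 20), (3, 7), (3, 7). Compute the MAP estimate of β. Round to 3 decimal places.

β̂_MAP = 2.986

log p(β | y) = −Σ(yᵢ − βxᵢ)²/(2·1) − β²/(2·4) + const.
Setting the derivative to zero: Σxᵢ(yᵢ − βxᵢ)/1 − β/4 = 0, so β = Σxᵢyᵢ / (Σxᵢ² + σ²/τ²).
Σxᵢyᵢ = 6·20 + 3·7 + 3·7 = 162; Σxᵢ² = 54; σ²/τ² = 0.25.
β̂_MAP = 162 / (54 + 0.25) = 162/54.25 ≈ 2.986.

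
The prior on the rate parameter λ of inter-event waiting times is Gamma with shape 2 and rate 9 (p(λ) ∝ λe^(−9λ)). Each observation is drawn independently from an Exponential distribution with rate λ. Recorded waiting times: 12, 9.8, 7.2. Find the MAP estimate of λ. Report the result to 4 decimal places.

λ̂_MAP = 0.1053

The Exponential(rate=λ) likelihood is ∝ λ^n e^(−λΣtᵢ). Here n = 3 and Σtᵢ = 12 + 9.8 + 7.2 = 29.
Posterior ∝ λe^(−9λ) · λ^3e^(−29λ) = λ^4e^(−38λ), i.e. Gamma(5, 38).
Mode = (a−1)/b = 4/38 ≈ 0.1053.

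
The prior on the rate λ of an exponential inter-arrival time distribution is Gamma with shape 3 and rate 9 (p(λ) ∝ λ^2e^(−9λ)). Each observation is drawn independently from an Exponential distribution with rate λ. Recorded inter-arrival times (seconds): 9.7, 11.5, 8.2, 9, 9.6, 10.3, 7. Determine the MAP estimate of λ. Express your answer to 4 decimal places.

The Exponential(rate=λ) likelihood is ∝ λ^n e^(−λΣtᵢ). Here n = 7 and Σtᵢ = 9.7 + 11.5 + 8.2 + 9 + 9.6 + 10.3 + 7 = 65.3.
Posterior ∝ λ^2e^(−9λ) · λ^7e^(−65.3λ) = λ^9e^(−74.3λ), i.e. Gamma(10, 74.3).
Mode = (a−1)/b = 9/74.3 ≈ 0.1211.

λ̂_MAP = 0.1211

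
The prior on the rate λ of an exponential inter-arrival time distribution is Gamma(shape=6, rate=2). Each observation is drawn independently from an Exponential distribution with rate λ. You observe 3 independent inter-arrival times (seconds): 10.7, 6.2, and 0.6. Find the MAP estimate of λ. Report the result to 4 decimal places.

λ̂_MAP = 0.4103

The Exponential(rate=λ) likelihood is ∝ λ^n e^(−λΣtᵢ). Here n = 3 and Σtᵢ = 10.7 + 6.2 + 0.6 = 17.5.
Posterior ∝ λ^5e^(−2λ) · λ^3e^(−17.5λ) = λ^8e^(−19.5λ), i.e. Gamma(9, 19.5).
Mode = (a−1)/b = 8/19.5 ≈ 0.4103.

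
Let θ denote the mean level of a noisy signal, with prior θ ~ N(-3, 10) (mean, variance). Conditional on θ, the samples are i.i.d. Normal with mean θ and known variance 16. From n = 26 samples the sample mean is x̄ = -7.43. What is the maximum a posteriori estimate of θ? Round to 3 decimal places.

θ̂_MAP = -7.173

n = 26, x̄ = -7.43.
For a Normal prior and Normal likelihood with known variance, the posterior is Normal; its mode equals its mean, the precision-weighted average.
Prior precision 1/σ₀² = 1/10 = 0.1; data precision n/σ² = 26/16 = 1.625.
θ̂ = (0.1·(-3) + 1.625·(-7.43)) / (0.1 + 1.625) = (-12.37375)/1.725 = -9899/1380 ≈ -7.173.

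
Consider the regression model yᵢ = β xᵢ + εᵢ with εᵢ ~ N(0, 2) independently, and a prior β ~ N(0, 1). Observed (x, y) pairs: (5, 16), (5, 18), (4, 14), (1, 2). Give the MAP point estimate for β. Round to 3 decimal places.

log p(β | y) = −Σ(yᵢ − βxᵢ)²/(2·2) − β²/(2·1) + const.
Setting the derivative to zero: Σxᵢ(yᵢ − βxᵢ)/2 − β/1 = 0, so β = Σxᵢyᵢ / (Σxᵢ² + σ²/τ²).
Σxᵢyᵢ = 5·16 + 5·18 + 4·14 + 1·2 = 228; Σxᵢ² = 67; σ²/τ² = 2.
β̂_MAP = 228 / (67 + 2) = 228/69 ≈ 3.304.

β̂_MAP = 3.304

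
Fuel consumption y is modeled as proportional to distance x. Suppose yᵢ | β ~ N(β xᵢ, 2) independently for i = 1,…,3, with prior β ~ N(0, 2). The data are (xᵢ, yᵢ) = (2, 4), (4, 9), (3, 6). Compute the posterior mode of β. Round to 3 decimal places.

β̂_MAP = 2.067

log p(β | y) = −Σ(yᵢ − βxᵢ)²/(2·2) − β²/(2·2) + const.
Setting the derivative to zero: Σxᵢ(yᵢ − βxᵢ)/2 − β/2 = 0, so β = Σxᵢyᵢ / (Σxᵢ² + σ²/τ²).
Σxᵢyᵢ = 2·4 + 4·9 + 3·6 = 62; Σxᵢ² = 29; σ²/τ² = 1.
β̂_MAP = 62 / (29 + 1) = 62/30 ≈ 2.067.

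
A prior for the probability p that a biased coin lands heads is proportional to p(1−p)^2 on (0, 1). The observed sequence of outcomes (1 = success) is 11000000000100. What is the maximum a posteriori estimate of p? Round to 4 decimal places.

p̂_MAP = 0.2353

The prior density ∝ p(1−p)^2 is the kernel of Beta(2, 3).
Data: 3 successes in 14 trials (from the sequence). The binomial likelihood contributes p^3(1−p)^11, so the posterior is Beta(2+3, 3+11) = Beta(5, 14).
For Beta(a, b) with a, b > 1 the mode is (a−1)/(a+b−2) = 4/17 ≈ 0.2353.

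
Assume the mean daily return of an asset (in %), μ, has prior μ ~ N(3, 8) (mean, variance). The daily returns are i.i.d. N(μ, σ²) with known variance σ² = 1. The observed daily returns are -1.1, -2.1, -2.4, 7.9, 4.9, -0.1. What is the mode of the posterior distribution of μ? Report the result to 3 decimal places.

μ̂_MAP = 1.220

n = 6; x̄ = ((-1.1) + (-2.1) + (-2.4) + 7.9 + 4.9 + (-0.1))/6 = 7.1/6 = 71/60 ≈ 1.1833.
For a Normal prior and Normal likelihood with known variance, the posterior is Normal; its mode equals its mean, the precision-weighted average.
Prior precision 1/σ₀² = 1/8 = 0.125; data precision n/σ² = 6/1 = 6.
μ̂ = (0.125·3 + 6·(71/60)) / (0.125 + 6) = 7.475/6.125 = 299/245 ≈ 1.220.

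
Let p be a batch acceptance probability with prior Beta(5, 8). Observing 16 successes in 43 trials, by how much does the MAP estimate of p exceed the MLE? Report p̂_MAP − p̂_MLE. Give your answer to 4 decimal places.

MAP − MLE = -0.0017

Posterior is Beta(21, 35); MAP = (21−1)/(56−2) = 20/54 ≈ 0.37037.
MLE ignores the prior: p̂_MLE = k/n = 16/43 ≈ 0.37209.
Difference = 20/54 − 16/43 = -2/1161 ≈ -0.0017.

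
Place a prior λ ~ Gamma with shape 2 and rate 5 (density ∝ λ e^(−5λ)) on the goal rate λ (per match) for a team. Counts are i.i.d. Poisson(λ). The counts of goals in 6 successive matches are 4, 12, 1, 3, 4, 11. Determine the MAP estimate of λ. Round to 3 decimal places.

λ̂_MAP = 3.273

Σxᵢ = 4+12+1+3+4+11 = 35, with n = 6.
Posterior ∝ λe^(−5λ) · λ^35e^(−6λ) = λ^36e^(−11λ), i.e. Gamma(shape=37, rate=11).
The mode of a Gamma(a, b) with a ≥ 1 (shape–rate) is (a−1)/b = 36/11 ≈ 3.273.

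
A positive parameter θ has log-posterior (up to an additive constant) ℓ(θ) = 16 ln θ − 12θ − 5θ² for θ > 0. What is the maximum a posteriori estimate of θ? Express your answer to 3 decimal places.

θ̂_MAP = 0.800

ℓ'(θ) = 16/θ − 12 − 10θ. Setting this to zero and multiplying by θ: 10θ² + 12θ − 16 = 0.
θ = (−12 + √(12² + 4·10·16)) / (2·10) = (−12 + √784) / 20 = (−12 + 28)/20 = 4/5.
ℓ''(θ) = −16/θ² − 10 < 0, confirming a maximum.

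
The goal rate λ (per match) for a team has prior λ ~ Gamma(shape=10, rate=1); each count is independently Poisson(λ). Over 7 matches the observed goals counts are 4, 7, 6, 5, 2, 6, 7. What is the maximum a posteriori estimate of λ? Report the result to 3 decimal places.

λ̂_MAP = 5.750

Σxᵢ = 4+7+6+5+2+6+7 = 37, with n = 7.
Posterior ∝ λ^9e^(−1λ) · λ^37e^(−7λ) = λ^46e^(−8λ), i.e. Gamma(shape=47, rate=8).
The mode of a Gamma(a, b) with a ≥ 1 (shape–rate) is (a−1)/b = 46/8 ≈ 5.750.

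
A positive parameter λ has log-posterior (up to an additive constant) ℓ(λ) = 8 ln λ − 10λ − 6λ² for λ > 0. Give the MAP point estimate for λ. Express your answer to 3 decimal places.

ℓ'(λ) = 8/λ − 10 − 12λ. Setting this to zero and multiplying by λ: 12λ² + 10λ − 8 = 0.
λ = (−10 + √(10² + 4·12·8)) / (2·12) = (−10 + √484) / 24 = (−10 + 22)/24 = 1/2.
ℓ''(λ) = −8/λ² − 12 < 0, confirming a maximum.

λ̂_MAP = 0.500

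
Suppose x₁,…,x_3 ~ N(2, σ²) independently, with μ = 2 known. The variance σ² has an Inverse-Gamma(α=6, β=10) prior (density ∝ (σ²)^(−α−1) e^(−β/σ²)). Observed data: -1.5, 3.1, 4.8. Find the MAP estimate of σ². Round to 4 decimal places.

Sum of squared deviations about the known mean: SS = (-1.5−2)² + (3.1−2)² + (4.8−2)² = 21.3.
The Normal likelihood contributes (σ²)^(−n/2) exp(−SS/(2σ²)), so the posterior is Inverse-Gamma(α + n/2, β + SS/2) = Inverse-Gamma(7.5, 20.65).
The mode of Inverse-Gamma(a, b) is b/(a+1) = 20.65/8.5 ≈ 2.4294.

σ̂²_MAP = 2.4294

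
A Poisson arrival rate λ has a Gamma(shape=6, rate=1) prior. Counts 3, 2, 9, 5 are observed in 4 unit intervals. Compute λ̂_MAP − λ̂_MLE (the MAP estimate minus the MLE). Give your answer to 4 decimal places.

Σxᵢ = 19. Posterior is Gamma(25, 5); MAP = (25−1)/5 = 24/5 ≈ 4.80000.
MLE = x̄ = 19/4 ≈ 4.75000.
Difference = 24/5 − 19/4 = 1/20 ≈ 0.0500.

MAP − MLE = 0.0500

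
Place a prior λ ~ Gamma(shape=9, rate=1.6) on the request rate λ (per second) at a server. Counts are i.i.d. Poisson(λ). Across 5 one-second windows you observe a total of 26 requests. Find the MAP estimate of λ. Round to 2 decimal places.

λ̂_MAP = 5.15

Σxᵢ = 26, n = 5.
Posterior ∝ λ^8e^(−1.6λ) · λ^26e^(−5λ) = λ^34e^(−6.6λ), i.e. Gamma(shape=35, rate=6.6).
The mode of a Gamma(a, b) with a ≥ 1 (shape–rate) is (a−1)/b = 34/6.6 ≈ 5.15.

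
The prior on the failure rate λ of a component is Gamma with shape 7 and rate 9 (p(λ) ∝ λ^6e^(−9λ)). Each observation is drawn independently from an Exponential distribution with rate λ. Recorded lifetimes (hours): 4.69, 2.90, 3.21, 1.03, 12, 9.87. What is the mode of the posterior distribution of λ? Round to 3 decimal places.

The Exponential(rate=λ) likelihood is ∝ λ^n e^(−λΣtᵢ). Here n = 6 and Σtᵢ = 4.69 + 2.90 + 3.21 + 1.03 + 12 + 9.87 = 33.70.
Posterior ∝ λ^6e^(−9λ) · λ^6e^(−33.70λ) = λ^12e^(−42.70λ), i.e. Gamma(13, 42.70).
Mode = (a−1)/b = 12/42.70 ≈ 0.281.

λ̂_MAP = 0.281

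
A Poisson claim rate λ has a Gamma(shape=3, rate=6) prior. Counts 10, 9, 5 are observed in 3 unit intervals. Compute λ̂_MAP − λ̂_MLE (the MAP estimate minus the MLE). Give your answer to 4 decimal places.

MAP − MLE = -5.1111

Σxᵢ = 24. Posterior is Gamma(27, 9); MAP = (27−1)/9 = 26/9 ≈ 2.88889.
MLE = x̄ = 24/3 ≈ 8.00000.
Difference = 26/9 − 24/3 = -46/9 ≈ -5.1111.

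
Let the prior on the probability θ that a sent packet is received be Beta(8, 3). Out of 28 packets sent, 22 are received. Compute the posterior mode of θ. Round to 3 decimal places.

Prior: Beta(8, 3).
Data: 22 successes in 28 trials. The binomial likelihood contributes θ^22(1−θ)^6, so the posterior is Beta(8+22, 3+6) = Beta(30, 9).
For Beta(a, b) with a, b > 1 the mode is (a−1)/(a+b−2) = 29/37 ≈ 0.784.

θ̂_MAP = 0.784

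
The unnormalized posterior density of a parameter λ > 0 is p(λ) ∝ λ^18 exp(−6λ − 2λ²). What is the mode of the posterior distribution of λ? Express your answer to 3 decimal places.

λ̂_MAP = 1.500

ℓ'(λ) = 18/λ − 6 − 4λ. Setting this to zero and multiplying by λ: 4λ² + 6λ − 18 = 0.
λ = (−6 + √(6² + 4·4·18)) / (2·4) = (−6 + √324) / 8 = (−6 + 18)/8 = 3/2.
ℓ''(λ) = −18/λ² − 4 < 0, confirming a maximum.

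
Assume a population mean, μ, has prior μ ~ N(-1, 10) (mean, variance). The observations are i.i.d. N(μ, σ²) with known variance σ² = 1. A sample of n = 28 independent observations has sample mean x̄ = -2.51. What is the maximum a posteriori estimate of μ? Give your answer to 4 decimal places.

n = 28, x̄ = -2.51.
For a Normal prior and Normal likelihood with known variance, the posterior is Normal; its mode equals its mean, the precision-weighted average.
Prior precision 1/σ₀² = 1/10 = 0.1; data precision n/σ² = 28/1 = 28.
μ̂ = (0.1·(-1) + 28·(-2.51)) / (0.1 + 28) = (-70.38)/28.1 = -3519/1405 ≈ -2.5046.

μ̂_MAP = -2.5046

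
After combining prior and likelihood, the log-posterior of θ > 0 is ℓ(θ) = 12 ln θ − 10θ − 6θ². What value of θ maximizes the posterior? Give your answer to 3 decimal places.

ℓ'(θ) = 12/θ − 10 − 12θ. Setting this to zero and multiplying by θ: 12θ² + 10θ − 12 = 0.
θ = (−10 + √(10² + 4·12·12)) / (2·12) = (−10 + √676) / 24 = (−10 + 26)/24 = 2/3.
ℓ''(θ) = −12/θ² − 12 < 0, confirming a maximum.

θ̂_MAP = 0.667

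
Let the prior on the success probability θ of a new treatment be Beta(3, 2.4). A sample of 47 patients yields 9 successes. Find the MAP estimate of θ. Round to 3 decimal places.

θ̂_MAP = 0.218

Prior: Beta(3, 2.4).
Data: 9 successes in 47 trials. The binomial likelihood contributes θ^9(1−θ)^38, so the posterior is Beta(3+9, 2.4+38) = Beta(12, 40.4).
For Beta(a, b) with a, b > 1 the mode is (a−1)/(a+b−2) = 11/50.4 ≈ 0.218.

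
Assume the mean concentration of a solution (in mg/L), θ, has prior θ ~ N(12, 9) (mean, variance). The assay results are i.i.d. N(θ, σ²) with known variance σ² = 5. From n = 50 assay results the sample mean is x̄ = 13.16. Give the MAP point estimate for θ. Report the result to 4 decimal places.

n = 50, x̄ = 13.16.
For a Normal prior and Normal likelihood with known variance, the posterior is Normal; its mode equals its mean, the precision-weighted average.
Prior precision 1/σ₀² = 1/9; data precision n/σ² = 50/5 = 10.
θ̂ = ((1/9)·12 + 10·13.16) / (1/9 + 10) = (1994/15)/(91/9) = 5982/455 ≈ 13.1473.

θ̂_MAP = 13.1473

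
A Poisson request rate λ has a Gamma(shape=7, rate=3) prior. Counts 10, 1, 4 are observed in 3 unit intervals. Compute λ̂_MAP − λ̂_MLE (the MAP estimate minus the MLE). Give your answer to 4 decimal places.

Σxᵢ = 15. Posterior is Gamma(22, 6); MAP = (22−1)/6 = 21/6 ≈ 3.50000.
MLE = x̄ = 15/3 ≈ 5.00000.
Difference = 21/6 − 15/3 = -3/2 ≈ -1.5000.

MAP − MLE = -1.5000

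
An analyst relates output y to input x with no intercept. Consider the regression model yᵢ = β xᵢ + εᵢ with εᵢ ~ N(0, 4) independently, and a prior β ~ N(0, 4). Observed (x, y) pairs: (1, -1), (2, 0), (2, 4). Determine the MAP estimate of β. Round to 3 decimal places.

log p(β | y) = −Σ(yᵢ − βxᵢ)²/(2·4) − β²/(2·4) + const.
Setting the derivative to zero: Σxᵢ(yᵢ − βxᵢ)/4 − β/4 = 0, so β = Σxᵢyᵢ / (Σxᵢ² + σ²/τ²).
Σxᵢyᵢ = 1·(-1) + 2·0 + 2·4 = 7; Σxᵢ² = 9; σ²/τ² = 1.
β̂_MAP = 7 / (9 + 1) = 7/10 ≈ 0.700.

β̂_MAP = 0.700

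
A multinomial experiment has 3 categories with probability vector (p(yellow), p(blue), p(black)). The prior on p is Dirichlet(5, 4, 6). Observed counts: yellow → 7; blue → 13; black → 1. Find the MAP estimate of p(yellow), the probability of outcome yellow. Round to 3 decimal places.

MAP estimate of p(yellow) = 0.333

The posterior is Dirichlet(αᵢ + nᵢ) = Dirichlet(12, 17, 7).
For a Dirichlet(a₁,…,a_K) with all aᵢ > 1, the mode has j-th component (aⱼ − 1)/(Σaᵢ − K).
Here Σaᵢ = 36 and K = 3, so p(yellow) = (12 − 1)/(36 − 3) = 11/33 ≈ 0.333.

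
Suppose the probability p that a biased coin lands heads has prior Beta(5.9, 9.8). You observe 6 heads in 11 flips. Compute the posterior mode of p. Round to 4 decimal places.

p̂_MAP = 0.4413

Prior: Beta(5.9, 9.8).
Data: 6 successes in 11 trials. The binomial likelihood contributes p^6(1−p)^5, so the posterior is Beta(5.9+6, 9.8+5) = Beta(11.9, 14.8).
For Beta(a, b) with a, b > 1 the mode is (a−1)/(a+b−2) = 10.9/24.7 ≈ 0.4413.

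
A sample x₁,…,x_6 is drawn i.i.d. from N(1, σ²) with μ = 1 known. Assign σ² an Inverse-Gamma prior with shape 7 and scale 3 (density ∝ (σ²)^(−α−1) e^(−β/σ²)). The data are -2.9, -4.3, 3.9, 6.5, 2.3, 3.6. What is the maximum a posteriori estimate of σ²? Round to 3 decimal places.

Sum of squared deviations about the known mean: SS = (-2.9−1)² + (-4.3−1)² + (3.9−1)² + (6.5−1)² + (2.3−1)² + (3.6−1)² = 90.41.
The Normal likelihood contributes (σ²)^(−n/2) exp(−SS/(2σ²)), so the posterior is Inverse-Gamma(α + n/2, β + SS/2) = Inverse-Gamma(10, 48.205).
The mode of Inverse-Gamma(a, b) is b/(a+1) = 48.205/11 ≈ 4.382.

σ̂²_MAP = 4.382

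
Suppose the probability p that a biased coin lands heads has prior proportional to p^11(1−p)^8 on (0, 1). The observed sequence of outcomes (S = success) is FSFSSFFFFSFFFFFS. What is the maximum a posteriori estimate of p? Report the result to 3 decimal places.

The prior density ∝ p^11(1−p)^8 is the kernel of Beta(12, 9).
Data: 5 successes in 16 trials (from the sequence). The binomial likelihood contributes p^5(1−p)^11, so the posterior is Beta(12+5, 9+11) = Beta(17, 20).
For Beta(a, b) with a, b > 1 the mode is (a−1)/(a+b−2) = 16/35 ≈ 0.457.

p̂_MAP = 0.457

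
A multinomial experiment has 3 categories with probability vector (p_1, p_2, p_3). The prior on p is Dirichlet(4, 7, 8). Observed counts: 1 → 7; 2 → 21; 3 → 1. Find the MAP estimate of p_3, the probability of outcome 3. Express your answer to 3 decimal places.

The posterior is Dirichlet(αᵢ + nᵢ) = Dirichlet(11, 28, 9).
For a Dirichlet(a₁,…,a_K) with all aᵢ > 1, the mode has j-th component (aⱼ − 1)/(Σaᵢ − K).
Here Σaᵢ = 48 and K = 3, so p_3 = (9 − 1)/(48 − 3) = 8/45 ≈ 0.178.

MAP estimate: 0.178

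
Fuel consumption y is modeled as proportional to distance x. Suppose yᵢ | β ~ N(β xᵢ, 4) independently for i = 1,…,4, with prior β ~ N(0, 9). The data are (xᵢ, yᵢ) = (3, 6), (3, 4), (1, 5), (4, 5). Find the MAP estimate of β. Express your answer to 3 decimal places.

log p(β | y) = −Σ(yᵢ − βxᵢ)²/(2·4) − β²/(2·9) + const.
Setting the derivative to zero: Σxᵢ(yᵢ − βxᵢ)/4 − β/9 = 0, so β = Σxᵢyᵢ / (Σxᵢ² + σ²/τ²).
Σxᵢyᵢ = 3·6 + 3·4 + 1·5 + 4·5 = 55; Σxᵢ² = 35; σ²/τ² = 4/9.
β̂_MAP = 55 / (35 + 4/9) = 55/(319/9) = 45/29 ≈ 1.552.

β̂_MAP = 1.552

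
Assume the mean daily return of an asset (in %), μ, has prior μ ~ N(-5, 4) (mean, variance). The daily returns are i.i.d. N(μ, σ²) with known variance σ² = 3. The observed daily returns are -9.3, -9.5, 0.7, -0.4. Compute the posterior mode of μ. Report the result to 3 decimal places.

μ̂_MAP = -4.684

n = 4; x̄ = ((-9.3) + (-9.5) + 0.7 + (-0.4))/4 = -18.5/4 = -4.625.
For a Normal prior and Normal likelihood with known variance, the posterior is Normal; its mode equals its mean, the precision-weighted average.
Prior precision 1/σ₀² = 1/4 = 0.25; data precision n/σ² = 4/3.
μ̂ = (0.25·(-5) + (4/3)·(-4.625)) / (0.25 + 4/3) = (-89/12)/(19/12) = -89/19 ≈ -4.684.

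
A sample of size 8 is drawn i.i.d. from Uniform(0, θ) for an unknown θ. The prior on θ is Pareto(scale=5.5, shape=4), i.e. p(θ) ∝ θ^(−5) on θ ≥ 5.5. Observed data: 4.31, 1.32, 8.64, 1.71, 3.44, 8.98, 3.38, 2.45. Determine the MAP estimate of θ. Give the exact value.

θ̂_MAP = 8.98

The Uniform(0, θ) likelihood is θ^(−n) for θ ≥ max(xᵢ), zero otherwise. Here max(xᵢ) = 8.98.
Posterior ∝ θ^(−5) · θ^(−8) = θ^(−13) on θ ≥ max(5.5, 8.98) = 8.98.
This density is strictly decreasing in θ, so the posterior mode lies at the lower boundary of the support.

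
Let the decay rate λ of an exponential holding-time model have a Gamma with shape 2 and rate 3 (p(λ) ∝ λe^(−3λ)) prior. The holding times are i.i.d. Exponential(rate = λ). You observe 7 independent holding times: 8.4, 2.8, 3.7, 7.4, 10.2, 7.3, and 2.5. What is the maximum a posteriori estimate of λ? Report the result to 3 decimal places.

The Exponential(rate=λ) likelihood is ∝ λ^n e^(−λΣtᵢ). Here n = 7 and Σtᵢ = 8.4 + 2.8 + 3.7 + 7.4 + 10.2 + 7.3 + 2.5 = 42.3.
Posterior ∝ λe^(−3λ) · λ^7e^(−42.3λ) = λ^8e^(−45.3λ), i.e. Gamma(9, 45.3).
Mode = (a−1)/b = 8/45.3 ≈ 0.177.

λ̂_MAP = 0.177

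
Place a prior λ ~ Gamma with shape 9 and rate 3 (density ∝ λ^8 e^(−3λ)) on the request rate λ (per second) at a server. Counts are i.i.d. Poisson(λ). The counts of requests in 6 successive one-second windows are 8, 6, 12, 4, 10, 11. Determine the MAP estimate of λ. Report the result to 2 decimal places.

Σxᵢ = 8+6+12+4+10+11 = 51, with n = 6.
Posterior ∝ λ^8e^(−3λ) · λ^51e^(−6λ) = λ^59e^(−9λ), i.e. Gamma(shape=60, rate=9).
The mode of a Gamma(a, b) with a ≥ 1 (shape–rate) is (a−1)/b = 59/9 ≈ 6.56.

λ̂_MAP = 6.56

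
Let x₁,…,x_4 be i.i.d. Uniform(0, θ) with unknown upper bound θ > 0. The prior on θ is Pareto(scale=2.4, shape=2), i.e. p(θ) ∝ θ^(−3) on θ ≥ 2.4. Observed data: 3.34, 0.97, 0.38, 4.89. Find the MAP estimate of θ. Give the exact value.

The Uniform(0, θ) likelihood is θ^(−n) for θ ≥ max(xᵢ), zero otherwise. Here max(xᵢ) = 4.89.
Posterior ∝ θ^(−3) · θ^(−4) = θ^(−7) on θ ≥ max(2.4, 4.89) = 4.89.
This density is strictly decreasing in θ, so the posterior mode lies at the lower boundary of the support.

θ̂_MAP = 4.89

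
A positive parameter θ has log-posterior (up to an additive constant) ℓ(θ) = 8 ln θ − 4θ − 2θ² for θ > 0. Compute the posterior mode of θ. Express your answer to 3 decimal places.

ℓ'(θ) = 8/θ − 4 − 4θ. Setting this to zero and multiplying by θ: 4θ² + 4θ − 8 = 0.
θ = (−4 + √(4² + 4·4·8)) / (2·4) = (−4 + √144) / 8 = (−4 + 12)/8 = 1.
ℓ''(θ) = −8/θ² − 4 < 0, confirming a maximum.

θ̂_MAP = 1.000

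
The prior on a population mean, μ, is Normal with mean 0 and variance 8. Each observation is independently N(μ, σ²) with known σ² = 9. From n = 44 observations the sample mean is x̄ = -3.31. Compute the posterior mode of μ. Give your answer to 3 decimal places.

μ̂_MAP = -3.227

n = 44, x̄ = -3.31.
For a Normal prior and Normal likelihood with known variance, the posterior is Normal; its mode equals its mean, the precision-weighted average.
Prior precision 1/σ₀² = 1/8 = 0.125; data precision n/σ² = 44/9.
μ̂ = (0.125·0 + (44/9)·(-3.31)) / (0.125 + 44/9) = (-3641/225)/(361/72) = -29128/9025 ≈ -3.227.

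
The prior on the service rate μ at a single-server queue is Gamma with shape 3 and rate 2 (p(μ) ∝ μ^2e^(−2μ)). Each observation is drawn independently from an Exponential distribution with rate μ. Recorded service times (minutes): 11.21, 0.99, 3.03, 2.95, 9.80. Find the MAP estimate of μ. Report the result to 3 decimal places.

μ̂_MAP = 0.233

The Exponential(rate=μ) likelihood is ∝ μ^n e^(−μΣtᵢ). Here n = 5 and Σtᵢ = 11.21 + 0.99 + 3.03 + 2.95 + 9.80 = 27.98.
Posterior ∝ μ^2e^(−2μ) · μ^5e^(−27.98μ) = μ^7e^(−29.98μ), i.e. Gamma(8, 29.98).
Mode = (a−1)/b = 7/29.98 ≈ 0.233.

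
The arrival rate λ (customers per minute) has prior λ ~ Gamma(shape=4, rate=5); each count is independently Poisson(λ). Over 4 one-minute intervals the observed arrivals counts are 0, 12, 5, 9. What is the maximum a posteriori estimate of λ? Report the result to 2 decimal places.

λ̂_MAP = 3.22

Σxᵢ = 0+12+5+9 = 26, with n = 4.
Posterior ∝ λ^3e^(−5λ) · λ^26e^(−4λ) = λ^29e^(−9λ), i.e. Gamma(shape=30, rate=9).
The mode of a Gamma(a, b) with a ≥ 1 (shape–rate) is (a−1)/b = 29/9 ≈ 3.22.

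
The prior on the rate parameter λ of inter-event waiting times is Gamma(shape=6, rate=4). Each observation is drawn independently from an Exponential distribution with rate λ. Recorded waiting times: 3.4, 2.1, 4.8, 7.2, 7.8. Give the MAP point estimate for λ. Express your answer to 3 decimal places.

The Exponential(rate=λ) likelihood is ∝ λ^n e^(−λΣtᵢ). Here n = 5 and Σtᵢ = 3.4 + 2.1 + 4.8 + 7.2 + 7.8 = 25.3.
Posterior ∝ λ^5e^(−4λ) · λ^5e^(−25.3λ) = λ^10e^(−29.3λ), i.e. Gamma(11, 29.3).
Mode = (a−1)/b = 10/29.3 ≈ 0.341.

λ̂_MAP = 0.341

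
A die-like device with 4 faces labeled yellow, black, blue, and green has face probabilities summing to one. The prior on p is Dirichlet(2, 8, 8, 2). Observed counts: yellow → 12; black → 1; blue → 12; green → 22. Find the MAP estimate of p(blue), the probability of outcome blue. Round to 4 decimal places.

The posterior is Dirichlet(αᵢ + nᵢ) = Dirichlet(14, 9, 20, 24).
For a Dirichlet(a₁,…,a_K) with all aᵢ > 1, the mode has j-th component (aⱼ − 1)/(Σaᵢ − K).
Here Σaᵢ = 67 and K = 4, so p(blue) = (20 − 1)/(67 − 4) = 19/63 ≈ 0.3016.

MAP estimate of p(blue) = 0.3016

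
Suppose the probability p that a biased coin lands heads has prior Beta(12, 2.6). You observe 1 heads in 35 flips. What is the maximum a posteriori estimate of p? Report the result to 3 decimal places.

p̂_MAP = 0.252

Prior: Beta(12, 2.6).
Data: 1 success in 35 trials. The binomial likelihood contributes p(1−p)^34, so the posterior is Beta(12+1, 2.6+34) = Beta(13, 36.6).
For Beta(a, b) with a, b > 1 the mode is (a−1)/(a+b−2) = 12/47.6 ≈ 0.252.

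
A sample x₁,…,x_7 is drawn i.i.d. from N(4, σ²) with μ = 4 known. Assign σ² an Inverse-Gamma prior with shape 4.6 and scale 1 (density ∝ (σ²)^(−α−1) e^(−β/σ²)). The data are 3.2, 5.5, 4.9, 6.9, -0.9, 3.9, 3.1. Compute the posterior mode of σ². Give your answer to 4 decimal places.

Sum of squared deviations about the known mean: SS = (3.2−4)² + (5.5−4)² + (4.9−4)² + (6.9−4)² + (-0.9−4)² + (3.9−4)² + (3.1−4)² = 36.94.
The Normal likelihood contributes (σ²)^(−n/2) exp(−SS/(2σ²)), so the posterior is Inverse-Gamma(α + n/2, β + SS/2) = Inverse-Gamma(8.1, 19.47).
The mode of Inverse-Gamma(a, b) is b/(a+1) = 19.47/9.1 ≈ 2.1396.

σ̂²_MAP = 2.1396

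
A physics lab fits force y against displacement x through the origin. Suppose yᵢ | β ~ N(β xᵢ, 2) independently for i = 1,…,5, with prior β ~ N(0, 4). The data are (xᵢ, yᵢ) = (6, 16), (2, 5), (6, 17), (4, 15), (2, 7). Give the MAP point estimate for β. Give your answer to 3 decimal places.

β̂_MAP = 2.922

log p(β | y) = −Σ(yᵢ − βxᵢ)²/(2·2) − β²/(2·4) + const.
Setting the derivative to zero: Σxᵢ(yᵢ − βxᵢ)/2 − β/4 = 0, so β = Σxᵢyᵢ / (Σxᵢ² + σ²/τ²).
Σxᵢyᵢ = 6·16 + 2·5 + 6·17 + 4·15 + 2·7 = 282; Σxᵢ² = 96; σ²/τ² = 0.5.
β̂_MAP = 282 / (96 + 0.5) = 282/96.5 ≈ 2.922.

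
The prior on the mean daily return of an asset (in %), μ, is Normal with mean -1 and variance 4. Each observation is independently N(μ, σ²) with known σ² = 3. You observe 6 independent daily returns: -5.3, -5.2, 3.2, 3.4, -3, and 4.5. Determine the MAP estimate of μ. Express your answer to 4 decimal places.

n = 6; x̄ = ((-5.3) + (-5.2) + 3.2 + 3.4 + (-3) + 4.5)/6 = -2.4/6 = -0.4.
For a Normal prior and Normal likelihood with known variance, the posterior is Normal; its mode equals its mean, the precision-weighted average.
Prior precision 1/σ₀² = 1/4 = 0.25; data precision n/σ² = 6/3 = 2.
μ̂ = (0.25·(-1) + 2·(-0.4)) / (0.25 + 2) = (-1.05)/2.25 = -7/15 ≈ -0.4667.

μ̂_MAP = -0.4667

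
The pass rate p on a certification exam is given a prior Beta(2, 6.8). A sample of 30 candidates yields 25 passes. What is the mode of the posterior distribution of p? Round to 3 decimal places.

Prior: Beta(2, 6.8).
Data: 25 successes in 30 trials. The binomial likelihood contributes p^25(1−p)^5, so the posterior is Beta(2+25, 6.8+5) = Beta(27, 11.8).
For Beta(a, b) with a, b > 1 the mode is (a−1)/(a+b−2) = 26/36.8 ≈ 0.707.

p̂_MAP = 0.707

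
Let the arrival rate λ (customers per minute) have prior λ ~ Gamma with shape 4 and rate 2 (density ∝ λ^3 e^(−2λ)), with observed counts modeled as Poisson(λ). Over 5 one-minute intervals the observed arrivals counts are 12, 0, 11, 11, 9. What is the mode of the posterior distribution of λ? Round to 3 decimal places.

λ̂_MAP = 6.571

Σxᵢ = 12+0+11+11+9 = 43, with n = 5.
Posterior ∝ λ^3e^(−2λ) · λ^43e^(−5λ) = λ^46e^(−7λ), i.e. Gamma(shape=47, rate=7).
The mode of a Gamma(a, b) with a ≥ 1 (shape–rate) is (a−1)/b = 46/7 ≈ 6.571.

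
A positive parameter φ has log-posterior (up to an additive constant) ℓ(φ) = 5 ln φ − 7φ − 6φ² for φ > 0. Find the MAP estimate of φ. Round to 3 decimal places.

ℓ'(φ) = 5/φ − 7 − 12φ. Setting this to zero and multiplying by φ: 12φ² + 7φ − 5 = 0.
φ = (−7 + √(7² + 4·12·5)) / (2·12) = (−7 + √289) / 24 = (−7 + 17)/24 = 5/12.
ℓ''(φ) = −5/φ² − 12 < 0, confirming a maximum.

φ̂_MAP = 0.417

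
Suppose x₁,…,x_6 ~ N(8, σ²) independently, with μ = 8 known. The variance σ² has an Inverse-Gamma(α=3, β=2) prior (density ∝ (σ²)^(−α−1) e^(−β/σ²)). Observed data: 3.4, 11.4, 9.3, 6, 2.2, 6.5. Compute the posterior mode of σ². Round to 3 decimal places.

σ̂²_MAP = 5.593

Sum of squared deviations about the known mean: SS = (3.4−8)² + (11.4−8)² + (9.3−8)² + (6−8)² + (2.2−8)² + (6.5−8)² = 74.3.
The Normal likelihood contributes (σ²)^(−n/2) exp(−SS/(2σ²)), so the posterior is Inverse-Gamma(α + n/2, β + SS/2) = Inverse-Gamma(6, 39.15).
The mode of Inverse-Gamma(a, b) is b/(a+1) = 39.15/7 ≈ 5.593.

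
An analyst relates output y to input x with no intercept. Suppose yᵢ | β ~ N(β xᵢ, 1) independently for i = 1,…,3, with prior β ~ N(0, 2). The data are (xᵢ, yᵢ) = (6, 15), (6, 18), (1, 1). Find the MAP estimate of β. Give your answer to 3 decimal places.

β̂_MAP = 2.707

log p(β | y) = −Σ(yᵢ − βxᵢ)²/(2·1) − β²/(2·2) + const.
Setting the derivative to zero: Σxᵢ(yᵢ − βxᵢ)/1 − β/2 = 0, so β = Σxᵢyᵢ / (Σxᵢ² + σ²/τ²).
Σxᵢyᵢ = 6·15 + 6·18 + 1·1 = 199; Σxᵢ² = 73; σ²/τ² = 0.5.
β̂_MAP = 199 / (73 + 0.5) = 199/73.5 ≈ 2.707.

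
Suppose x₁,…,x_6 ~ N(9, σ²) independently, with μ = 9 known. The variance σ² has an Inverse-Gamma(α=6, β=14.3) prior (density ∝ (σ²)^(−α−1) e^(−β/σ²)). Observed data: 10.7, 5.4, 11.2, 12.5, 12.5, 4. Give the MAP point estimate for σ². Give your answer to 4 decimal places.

Sum of squared deviations about the known mean: SS = (10.7−9)² + (5.4−9)² + (11.2−9)² + (12.5−9)² + (12.5−9)² + (4−9)² = 70.19.
The Normal likelihood contributes (σ²)^(−n/2) exp(−SS/(2σ²)), so the posterior is Inverse-Gamma(α + n/2, β + SS/2) = Inverse-Gamma(9, 49.395).
The mode of Inverse-Gamma(a, b) is b/(a+1) = 49.395/10 ≈ 4.9395.

σ̂²_MAP = 4.9395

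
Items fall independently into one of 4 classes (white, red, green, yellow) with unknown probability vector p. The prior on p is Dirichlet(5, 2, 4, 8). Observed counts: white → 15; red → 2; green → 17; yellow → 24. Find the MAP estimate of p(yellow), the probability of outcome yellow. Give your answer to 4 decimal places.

MAP estimate of p(yellow) = 0.4247

The posterior is Dirichlet(αᵢ + nᵢ) = Dirichlet(20, 4, 21, 32).
For a Dirichlet(a₁,…,a_K) with all aᵢ > 1, the mode has j-th component (aⱼ − 1)/(Σaᵢ − K).
Here Σaᵢ = 77 and K = 4, so p(yellow) = (32 − 1)/(77 − 4) = 31/73 ≈ 0.4247.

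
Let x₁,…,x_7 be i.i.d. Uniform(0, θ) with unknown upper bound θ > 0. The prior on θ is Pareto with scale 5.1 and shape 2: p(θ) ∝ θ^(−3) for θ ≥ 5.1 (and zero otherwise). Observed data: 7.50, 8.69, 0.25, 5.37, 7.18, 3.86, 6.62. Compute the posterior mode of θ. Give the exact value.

θ̂_MAP = 8.69

The Uniform(0, θ) likelihood is θ^(−n) for θ ≥ max(xᵢ), zero otherwise. Here max(xᵢ) = 8.69.
Posterior ∝ θ^(−3) · θ^(−7) = θ^(−10) on θ ≥ max(5.1, 8.69) = 8.69.
This density is strictly decreasing in θ, so the posterior mode lies at the lower boundary of the support.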